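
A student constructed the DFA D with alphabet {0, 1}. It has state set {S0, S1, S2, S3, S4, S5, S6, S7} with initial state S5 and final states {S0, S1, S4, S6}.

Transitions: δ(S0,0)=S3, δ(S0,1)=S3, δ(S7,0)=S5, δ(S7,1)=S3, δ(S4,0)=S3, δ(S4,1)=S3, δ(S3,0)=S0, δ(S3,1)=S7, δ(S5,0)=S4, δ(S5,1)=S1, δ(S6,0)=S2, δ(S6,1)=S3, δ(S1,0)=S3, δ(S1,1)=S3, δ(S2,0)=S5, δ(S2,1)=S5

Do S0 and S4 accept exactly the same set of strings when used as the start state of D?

Yes

Reachable states from the start: {S0,S1,S3,S4,S5,S7}. Unreachable: {S2,S6} — drop them.
Initial partition by acceptance: {S0,S1,S4} | {S3,S5,S7}.
Refine {S3,S5,S7} on symbol 0: members go to different blocks, giving {S3,S5} and {S7}.
On input 1, block {S3,S5} splits into {S3} and {S5}.
No further refinement is possible. Final partition (4 blocks): {S0,S1,S4} | {S3} | {S7} | {S5}.
S0 and S4 lie in the same block of the stable partition, so they are equivalent — no string distinguishes them.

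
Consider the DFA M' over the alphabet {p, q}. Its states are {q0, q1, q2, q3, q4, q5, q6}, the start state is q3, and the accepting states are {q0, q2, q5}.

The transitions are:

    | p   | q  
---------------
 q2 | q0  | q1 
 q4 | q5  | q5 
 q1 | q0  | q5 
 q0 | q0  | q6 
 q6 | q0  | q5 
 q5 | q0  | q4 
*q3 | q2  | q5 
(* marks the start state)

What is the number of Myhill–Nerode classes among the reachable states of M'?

Every state is reachable, so we keep all 7.
P0 = {q0,q2,q5} | {q1,q3,q4,q6}.
No further refinement is possible. Final partition (2 blocks): {q0,q2,q5} | {q1,q3,q4,q6}.

2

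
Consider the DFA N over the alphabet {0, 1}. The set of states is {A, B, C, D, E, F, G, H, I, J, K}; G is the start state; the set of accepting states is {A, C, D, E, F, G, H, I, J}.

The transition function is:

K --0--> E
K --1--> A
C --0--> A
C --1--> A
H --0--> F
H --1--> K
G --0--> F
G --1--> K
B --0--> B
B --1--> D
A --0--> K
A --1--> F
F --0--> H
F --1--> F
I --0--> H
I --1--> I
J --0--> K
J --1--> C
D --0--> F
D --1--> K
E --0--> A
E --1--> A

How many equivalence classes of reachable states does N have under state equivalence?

States {B,C,D,I,J} cannot be reached from the start state, so discard them.
Initial partition by acceptance: {A,E,F,G,H} | {K}.
Split {A,E,F,G,H} by δ(·,0) → {E,F,G,H} and {A}.
On input 0, block {E,F,G,H} splits into {F,G,H} and {E}.
Refine {F,G,H} on symbol 1: members go to different blocks, giving {G,H} and {F}.
Stable partition: {G,H} | {K} | {A} | {E} | {F} — 5 equivalence classes.

5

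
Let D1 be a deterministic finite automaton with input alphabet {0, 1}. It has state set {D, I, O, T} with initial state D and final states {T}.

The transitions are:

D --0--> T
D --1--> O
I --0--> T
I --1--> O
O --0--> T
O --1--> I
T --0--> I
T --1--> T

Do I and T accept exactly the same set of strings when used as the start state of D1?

No

Start with accepting vs non-accepting: {T} | {D,I,O}.
No further refinement is possible. Final partition (2 blocks): {T} | {D,I,O}.
I and T end up in different blocks, so they are distinguishable. For instance, the string 'ε' is accepted from only T.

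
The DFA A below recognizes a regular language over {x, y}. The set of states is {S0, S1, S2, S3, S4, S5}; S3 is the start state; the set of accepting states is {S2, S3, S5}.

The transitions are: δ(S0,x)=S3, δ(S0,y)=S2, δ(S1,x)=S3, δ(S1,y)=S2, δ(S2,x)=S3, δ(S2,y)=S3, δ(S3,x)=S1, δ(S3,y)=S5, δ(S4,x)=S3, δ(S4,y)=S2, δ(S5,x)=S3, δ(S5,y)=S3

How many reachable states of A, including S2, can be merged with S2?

2

First remove the unreachable states {S0,S4}; 4 states remain.
P0 = {S2,S3,S5} | {S1}.
On input x, block {S2,S3,S5} splits into {S2,S5} and {S3}.
The partition is now stable with 3 blocks: {S2,S5} | {S1} | {S3}.
The equivalence class containing S2 is {S2,S5}, of size 2.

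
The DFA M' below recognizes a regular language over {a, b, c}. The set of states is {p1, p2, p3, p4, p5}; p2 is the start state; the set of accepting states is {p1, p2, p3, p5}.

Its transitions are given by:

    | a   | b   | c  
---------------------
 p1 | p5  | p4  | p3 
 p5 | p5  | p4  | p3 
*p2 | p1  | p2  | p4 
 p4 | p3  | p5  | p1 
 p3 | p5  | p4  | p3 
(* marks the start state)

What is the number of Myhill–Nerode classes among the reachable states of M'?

3

Every state is reachable, so we keep all 5.
Initial partition by acceptance: {p1,p2,p3,p5} | {p4}.
Split {p1,p2,p3,p5} by δ(·,b) → {p1,p3,p5} and {p2}.
The partition is now stable with 3 blocks: {p1,p3,p5} | {p4} | {p2}.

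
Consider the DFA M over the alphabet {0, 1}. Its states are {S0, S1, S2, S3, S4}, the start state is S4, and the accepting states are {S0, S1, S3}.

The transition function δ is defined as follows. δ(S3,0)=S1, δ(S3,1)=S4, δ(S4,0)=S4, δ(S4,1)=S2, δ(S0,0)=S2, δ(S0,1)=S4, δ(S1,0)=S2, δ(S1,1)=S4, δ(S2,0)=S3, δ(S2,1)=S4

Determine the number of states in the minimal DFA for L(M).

First remove the unreachable states {S0}; 4 states remain.
Initial partition by acceptance: {S1,S3} | {S2,S4}.
On input 0, block {S1,S3} splits into {S1} and {S3}.
Split {S2,S4} by δ(·,0) → {S2} and {S4}.
Stable partition: {S1} | {S2} | {S3} | {S4} — 4 equivalence classes.

4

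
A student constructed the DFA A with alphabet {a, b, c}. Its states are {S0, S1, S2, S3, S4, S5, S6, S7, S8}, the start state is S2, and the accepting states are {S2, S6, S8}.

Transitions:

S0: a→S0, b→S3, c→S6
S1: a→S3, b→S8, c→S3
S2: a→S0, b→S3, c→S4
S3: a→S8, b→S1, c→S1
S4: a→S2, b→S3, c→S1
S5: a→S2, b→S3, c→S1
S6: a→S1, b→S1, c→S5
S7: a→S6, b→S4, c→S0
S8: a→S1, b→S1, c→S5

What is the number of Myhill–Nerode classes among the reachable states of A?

States {S7} cannot be reached from the start state, so discard them.
P0 = {S2,S6,S8} | {S0,S1,S3,S4,S5}.
On input a, block {S0,S1,S3,S4,S5} splits into {S3,S4,S5} and {S0,S1}.
On input b, block {S2,S6,S8} splits into {S6,S8} and {S2}.
Refine {S3,S4,S5} on symbol a: members go to different blocks, giving {S4,S5} and {S3}.
Refine {S0,S1} on symbol a: members go to different blocks, giving {S0} and {S1}.
No further refinement is possible. Final partition (6 blocks): {S6,S8} | {S4,S5} | {S0} | {S2} | {S3} | {S1}.

6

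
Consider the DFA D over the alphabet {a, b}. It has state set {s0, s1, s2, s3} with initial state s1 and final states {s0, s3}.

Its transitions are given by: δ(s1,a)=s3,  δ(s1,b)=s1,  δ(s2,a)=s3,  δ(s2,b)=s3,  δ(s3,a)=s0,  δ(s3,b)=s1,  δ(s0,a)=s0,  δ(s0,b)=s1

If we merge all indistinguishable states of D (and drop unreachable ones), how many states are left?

2

States {s2} cannot be reached from the start state, so discard them.
Initial partition by acceptance: {s0,s3} | {s1}.
The partition is now stable with 2 blocks: {s0,s3} | {s1}.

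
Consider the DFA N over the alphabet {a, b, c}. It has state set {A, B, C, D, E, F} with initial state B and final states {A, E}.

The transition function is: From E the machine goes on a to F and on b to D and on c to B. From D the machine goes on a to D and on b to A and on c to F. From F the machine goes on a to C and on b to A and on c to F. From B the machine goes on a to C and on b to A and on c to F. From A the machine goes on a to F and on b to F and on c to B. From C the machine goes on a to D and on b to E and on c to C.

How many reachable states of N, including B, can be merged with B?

4

P0 = {A,E} | {B,C,D,F}.
Stable partition: {A,E} | {B,C,D,F} — 2 equivalence classes.
State B belongs to the block {B,C,D,F}, which has 4 states.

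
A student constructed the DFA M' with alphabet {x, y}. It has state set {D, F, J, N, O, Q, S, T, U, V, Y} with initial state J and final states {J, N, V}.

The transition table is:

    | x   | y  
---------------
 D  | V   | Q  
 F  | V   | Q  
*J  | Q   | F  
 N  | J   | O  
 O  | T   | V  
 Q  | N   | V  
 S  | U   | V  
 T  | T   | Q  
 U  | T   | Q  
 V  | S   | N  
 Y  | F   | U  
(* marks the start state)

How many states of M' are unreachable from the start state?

2

BFS from J reaches {F, J, N, O, Q, S, T, U, V}; the 2 state(s) D, Y are never visited.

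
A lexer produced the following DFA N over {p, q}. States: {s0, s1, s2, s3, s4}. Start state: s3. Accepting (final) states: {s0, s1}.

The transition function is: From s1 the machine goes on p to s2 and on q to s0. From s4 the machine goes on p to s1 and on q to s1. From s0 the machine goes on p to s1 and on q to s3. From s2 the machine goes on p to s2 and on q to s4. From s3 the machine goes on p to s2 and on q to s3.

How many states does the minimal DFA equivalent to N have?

Start with accepting vs non-accepting: {s0,s1} | {s2,s3,s4}.
Refine {s0,s1} on symbol p: members go to different blocks, giving {s0} and {s1}.
On input p, block {s2,s3,s4} splits into {s2,s3} and {s4}.
Split {s2,s3} by δ(·,q) → {s2} and {s3}.
Stable partition: {s0} | {s2} | {s1} | {s4} | {s3} — 5 equivalence classes.

5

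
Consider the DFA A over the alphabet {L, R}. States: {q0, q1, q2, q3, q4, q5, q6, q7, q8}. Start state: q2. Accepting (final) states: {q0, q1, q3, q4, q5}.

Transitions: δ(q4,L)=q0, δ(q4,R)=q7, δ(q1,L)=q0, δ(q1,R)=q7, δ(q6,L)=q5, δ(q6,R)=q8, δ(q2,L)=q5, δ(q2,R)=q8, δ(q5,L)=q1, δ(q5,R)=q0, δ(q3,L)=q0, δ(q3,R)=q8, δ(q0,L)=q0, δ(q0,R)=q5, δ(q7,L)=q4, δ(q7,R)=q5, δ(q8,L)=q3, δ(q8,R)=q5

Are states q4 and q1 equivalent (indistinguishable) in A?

Reachable states from the start: {q0,q1,q2,q3,q4,q5,q7,q8}. Unreachable: {q6} — drop them.
Start with accepting vs non-accepting: {q0,q1,q3,q4,q5} | {q2,q7,q8}.
Refine {q0,q1,q3,q4,q5} on symbol R: members go to different blocks, giving {q1,q3,q4} and {q0,q5}.
Refine {q2,q7,q8} on symbol L: members go to different blocks, giving {q7,q8} and {q2}.
Split {q0,q5} by δ(·,L) → {q0} and {q5}.
Stable partition: {q1,q3,q4} | {q7,q8} | {q0} | {q2} | {q5} — 5 equivalence classes.
q4 and q1 lie in the same block of the stable partition, so they are equivalent — no string distinguishes them.

Yes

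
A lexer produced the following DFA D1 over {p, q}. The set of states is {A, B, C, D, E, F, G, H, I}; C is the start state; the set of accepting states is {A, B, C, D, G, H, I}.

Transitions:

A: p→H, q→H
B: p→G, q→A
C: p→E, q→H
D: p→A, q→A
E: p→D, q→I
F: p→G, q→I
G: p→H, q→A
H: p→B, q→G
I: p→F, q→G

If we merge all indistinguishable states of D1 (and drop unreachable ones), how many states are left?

3

Start with accepting vs non-accepting: {A,B,C,D,G,H,I} | {E,F}.
Refine {A,B,C,D,G,H,I} on symbol p: members go to different blocks, giving {A,B,D,G,H} and {C,I}.
The partition is now stable with 3 blocks: {A,B,D,G,H} | {E,F} | {C,I}.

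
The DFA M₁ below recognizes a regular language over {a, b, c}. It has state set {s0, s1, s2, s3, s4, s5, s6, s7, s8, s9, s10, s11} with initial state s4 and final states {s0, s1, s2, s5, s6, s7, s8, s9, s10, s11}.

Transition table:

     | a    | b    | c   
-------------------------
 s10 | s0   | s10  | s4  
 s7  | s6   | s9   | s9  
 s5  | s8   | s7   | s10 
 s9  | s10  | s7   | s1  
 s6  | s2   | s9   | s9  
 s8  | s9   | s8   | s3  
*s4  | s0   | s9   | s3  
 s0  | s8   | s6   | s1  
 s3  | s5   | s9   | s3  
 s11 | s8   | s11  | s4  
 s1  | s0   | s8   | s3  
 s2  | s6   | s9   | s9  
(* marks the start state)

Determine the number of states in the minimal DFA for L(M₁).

First remove the unreachable states {s11}; 11 states remain.
Start with accepting vs non-accepting: {s0,s1,s2,s5,s6,s7,s8,s9,s10} | {s3,s4}.
Split {s0,s1,s2,s5,s6,s7,s8,s9,s10} by δ(·,c) → {s0,s2,s5,s6,s7,s9} and {s1,s8,s10}.
Split {s0,s2,s5,s6,s7,s9} by δ(·,a) → {s0,s5,s9} and {s2,s6,s7}.
Stable partition: {s0,s5,s9} | {s3,s4} | {s1,s8,s10} | {s2,s6,s7} — 4 equivalence classes.

4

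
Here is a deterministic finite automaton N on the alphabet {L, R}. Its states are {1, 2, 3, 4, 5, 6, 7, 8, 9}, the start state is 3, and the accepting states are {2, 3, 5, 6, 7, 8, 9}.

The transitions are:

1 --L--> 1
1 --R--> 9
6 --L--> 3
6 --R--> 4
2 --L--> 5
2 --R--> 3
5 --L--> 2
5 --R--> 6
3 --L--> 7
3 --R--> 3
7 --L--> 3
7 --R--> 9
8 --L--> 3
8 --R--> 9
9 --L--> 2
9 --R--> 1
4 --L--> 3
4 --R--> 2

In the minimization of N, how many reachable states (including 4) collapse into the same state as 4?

First remove the unreachable states {8}; 8 states remain.
P0 = {2,3,5,6,7,9} | {1,4}.
Refine {2,3,5,6,7,9} on symbol R: members go to different blocks, giving {2,3,5,7} and {6,9}.
On input R, block {2,3,5,7} splits into {2,3} and {5,7}.
On input L, block {1,4} splits into {1} and {4}.
Refine {6,9} on symbol R: members go to different blocks, giving {6} and {9}.
On input R, block {5,7} splits into {5} and {7}.
Refine {2,3} on symbol L: members go to different blocks, giving {2} and {3}.
The partition is now stable with 8 blocks: {2} | {1} | {6} | {5} | {4} | {9} | {7} | {3}.
The equivalence class containing 4 is {4}, of size 1.

1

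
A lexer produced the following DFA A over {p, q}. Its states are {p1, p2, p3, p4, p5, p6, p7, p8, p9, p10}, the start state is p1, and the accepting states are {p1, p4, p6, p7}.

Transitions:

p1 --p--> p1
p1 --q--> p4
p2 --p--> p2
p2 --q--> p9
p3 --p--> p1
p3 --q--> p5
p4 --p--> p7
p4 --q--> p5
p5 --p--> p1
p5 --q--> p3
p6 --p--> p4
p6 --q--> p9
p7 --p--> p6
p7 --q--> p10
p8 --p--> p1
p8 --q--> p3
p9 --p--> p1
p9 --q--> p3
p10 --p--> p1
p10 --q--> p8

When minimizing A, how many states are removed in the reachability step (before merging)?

BFS from p1 reaches {p1, p3, p4, p5, p6, p7, p8, p9, p10}; the 1 state(s) p2 are never visited.

1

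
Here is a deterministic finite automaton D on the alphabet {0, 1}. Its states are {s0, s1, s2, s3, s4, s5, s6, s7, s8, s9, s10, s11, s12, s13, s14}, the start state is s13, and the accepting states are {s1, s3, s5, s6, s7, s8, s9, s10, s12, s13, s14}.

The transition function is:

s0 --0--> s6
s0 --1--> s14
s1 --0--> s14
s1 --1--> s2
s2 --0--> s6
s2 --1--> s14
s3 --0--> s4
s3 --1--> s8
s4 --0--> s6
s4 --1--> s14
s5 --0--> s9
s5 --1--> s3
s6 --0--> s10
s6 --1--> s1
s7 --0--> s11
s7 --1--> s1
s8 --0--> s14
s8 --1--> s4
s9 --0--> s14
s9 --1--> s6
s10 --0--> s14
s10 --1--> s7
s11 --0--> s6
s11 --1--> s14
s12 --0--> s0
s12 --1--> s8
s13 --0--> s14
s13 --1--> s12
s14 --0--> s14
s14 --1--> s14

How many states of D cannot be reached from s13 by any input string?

3

Starting at s13 and following transitions, the reachable set is {s0, s1, s2, s4, s6, s7, s8, s10, s11, s12, s13, s14}. That leaves s3, s5, s9 unreachable — 3 in total.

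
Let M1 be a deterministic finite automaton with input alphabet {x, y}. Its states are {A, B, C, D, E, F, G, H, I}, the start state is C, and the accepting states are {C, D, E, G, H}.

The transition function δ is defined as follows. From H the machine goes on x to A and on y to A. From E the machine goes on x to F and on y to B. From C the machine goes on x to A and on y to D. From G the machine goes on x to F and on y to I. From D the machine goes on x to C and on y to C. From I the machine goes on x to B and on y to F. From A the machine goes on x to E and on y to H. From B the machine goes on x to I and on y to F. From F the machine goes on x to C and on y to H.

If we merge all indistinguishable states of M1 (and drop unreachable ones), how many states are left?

7

First remove the unreachable states {G}; 8 states remain.
Initial partition by acceptance: {C,D,E,H} | {A,B,F,I}.
Split {C,D,E,H} by δ(·,x) → {C,E,H} and {D}.
Split {C,E,H} by δ(·,y) → {E,H} and {C}.
On input x, block {A,B,F,I} splits into {B,I} and {A} and {F}.
Refine {E,H} on symbol x: members go to different blocks, giving {E} and {H}.
The partition is now stable with 7 blocks: {E} | {B,I} | {D} | {C} | {A} | {F} | {H}.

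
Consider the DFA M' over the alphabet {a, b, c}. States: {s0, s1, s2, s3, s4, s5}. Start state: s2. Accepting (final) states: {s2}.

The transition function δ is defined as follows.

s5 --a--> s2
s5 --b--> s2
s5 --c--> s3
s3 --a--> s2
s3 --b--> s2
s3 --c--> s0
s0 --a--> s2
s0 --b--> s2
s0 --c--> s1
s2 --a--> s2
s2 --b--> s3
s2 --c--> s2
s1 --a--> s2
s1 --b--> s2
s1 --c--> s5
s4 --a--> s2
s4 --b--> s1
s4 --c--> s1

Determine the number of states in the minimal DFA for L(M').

States {s4} cannot be reached from the start state, so discard them.
Start with accepting vs non-accepting: {s2} | {s0,s1,s3,s5}.
No further refinement is possible. Final partition (2 blocks): {s2} | {s0,s1,s3,s5}.

2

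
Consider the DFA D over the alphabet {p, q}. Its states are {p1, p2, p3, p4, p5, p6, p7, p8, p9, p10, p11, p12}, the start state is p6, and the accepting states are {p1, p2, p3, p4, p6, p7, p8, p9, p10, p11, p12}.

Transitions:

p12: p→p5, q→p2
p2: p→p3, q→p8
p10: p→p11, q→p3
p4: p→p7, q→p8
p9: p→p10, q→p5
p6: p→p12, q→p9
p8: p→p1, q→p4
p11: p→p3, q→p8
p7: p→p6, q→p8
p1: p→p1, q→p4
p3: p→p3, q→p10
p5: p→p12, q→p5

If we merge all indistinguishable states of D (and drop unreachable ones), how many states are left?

All states are reachable from the start state.
Initial partition by acceptance: {p1,p2,p3,p4,p6,p7,p8,p9,p10,p11,p12} | {p5}.
Split {p1,p2,p3,p4,p6,p7,p8,p9,p10,p11,p12} by δ(·,p) → {p1,p2,p3,p4,p6,p7,p8,p9,p10,p11} and {p12}.
On input p, block {p1,p2,p3,p4,p6,p7,p8,p9,p10,p11} splits into {p1,p2,p3,p4,p7,p8,p9,p10,p11} and {p6}.
Refine {p1,p2,p3,p4,p7,p8,p9,p10,p11} on symbol p: members go to different blocks, giving {p1,p2,p3,p4,p8,p9,p10,p11} and {p7}.
On input p, block {p1,p2,p3,p4,p8,p9,p10,p11} splits into {p1,p2,p3,p8,p9,p10,p11} and {p4}.
On input q, block {p1,p2,p3,p8,p9,p10,p11} splits into {p2,p3,p10,p11} and {p1,p8} and {p9}.
On input q, block {p2,p3,p10,p11} splits into {p2,p11} and {p3,p10}.
On input p, block {p3,p10} splits into {p3} and {p10}.
The partition is now stable with 10 blocks: {p2,p11} | {p5} | {p12} | {p6} | {p7} | {p4} | {p1,p8} | {p9} | {p3} | {p10}.

10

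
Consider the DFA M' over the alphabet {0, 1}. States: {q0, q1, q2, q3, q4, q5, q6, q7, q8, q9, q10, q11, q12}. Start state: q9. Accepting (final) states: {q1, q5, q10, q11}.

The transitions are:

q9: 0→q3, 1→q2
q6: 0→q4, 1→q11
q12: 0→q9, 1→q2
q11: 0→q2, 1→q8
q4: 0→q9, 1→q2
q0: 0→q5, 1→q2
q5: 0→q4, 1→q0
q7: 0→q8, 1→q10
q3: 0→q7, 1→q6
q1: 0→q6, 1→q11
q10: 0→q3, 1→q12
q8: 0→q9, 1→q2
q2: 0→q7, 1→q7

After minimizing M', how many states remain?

5

States {q0,q1,q5} cannot be reached from the start state, so discard them.
Initial partition by acceptance: {q10,q11} | {q2,q3,q4,q6,q7,q8,q9,q12}.
Split {q2,q3,q4,q6,q7,q8,q9,q12} by δ(·,1) → {q2,q3,q4,q8,q9,q12} and {q6,q7}.
On input 0, block {q2,q3,q4,q8,q9,q12} splits into {q4,q8,q9,q12} and {q2,q3}.
On input 0, block {q4,q8,q9,q12} splits into {q4,q8,q12} and {q9}.
Stable partition: {q10,q11} | {q4,q8,q12} | {q6,q7} | {q2,q3} | {q9} — 5 equivalence classes.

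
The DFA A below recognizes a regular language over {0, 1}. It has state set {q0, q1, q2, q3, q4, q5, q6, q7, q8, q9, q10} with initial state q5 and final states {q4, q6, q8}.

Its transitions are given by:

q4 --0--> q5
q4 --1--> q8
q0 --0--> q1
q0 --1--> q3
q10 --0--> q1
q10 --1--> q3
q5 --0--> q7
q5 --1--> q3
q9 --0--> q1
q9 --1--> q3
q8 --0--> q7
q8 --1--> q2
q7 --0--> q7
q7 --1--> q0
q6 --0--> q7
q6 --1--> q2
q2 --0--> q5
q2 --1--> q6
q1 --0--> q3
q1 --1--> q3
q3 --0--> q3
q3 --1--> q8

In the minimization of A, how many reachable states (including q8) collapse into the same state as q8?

States {q4,q9,q10} cannot be reached from the start state, so discard them.
Initial partition by acceptance: {q6,q8} | {q0,q1,q2,q3,q5,q7}.
On input 1, block {q0,q1,q2,q3,q5,q7} splits into {q0,q1,q5,q7} and {q2,q3}.
On input 0, block {q0,q1,q5,q7} splits into {q0,q5,q7} and {q1}.
Refine {q0,q5,q7} on symbol 0: members go to different blocks, giving {q5,q7} and {q0}.
Split {q5,q7} by δ(·,1) → {q5} and {q7}.
On input 0, block {q2,q3} splits into {q2} and {q3}.
The partition is now stable with 7 blocks: {q6,q8} | {q5} | {q2} | {q1} | {q0} | {q7} | {q3}.
State q8 belongs to the block {q6,q8}, which has 2 states.

2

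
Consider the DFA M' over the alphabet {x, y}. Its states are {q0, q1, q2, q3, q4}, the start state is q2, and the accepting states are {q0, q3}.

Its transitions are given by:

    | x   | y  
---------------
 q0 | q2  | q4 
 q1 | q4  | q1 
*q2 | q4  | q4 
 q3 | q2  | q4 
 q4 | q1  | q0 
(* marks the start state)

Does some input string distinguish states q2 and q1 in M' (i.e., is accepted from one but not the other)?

Yes

First remove the unreachable states {q3}; 4 states remain.
Initial partition by acceptance: {q0} | {q1,q2,q4}.
On input y, block {q1,q2,q4} splits into {q1,q2} and {q4}.
Refine {q1,q2} on symbol y: members go to different blocks, giving {q1} and {q2}.
The partition is now stable with 4 blocks: {q0} | {q1} | {q4} | {q2}.
q2 and q1 end up in different blocks, so they are distinguishable. For instance, the string 'yy' is accepted from only q2.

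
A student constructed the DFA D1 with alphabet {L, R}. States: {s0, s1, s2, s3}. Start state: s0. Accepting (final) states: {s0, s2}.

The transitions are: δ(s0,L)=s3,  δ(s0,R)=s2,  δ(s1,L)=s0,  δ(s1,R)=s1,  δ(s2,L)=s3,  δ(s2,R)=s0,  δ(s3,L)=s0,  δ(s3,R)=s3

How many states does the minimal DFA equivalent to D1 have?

2

States {s1} cannot be reached from the start state, so discard them.
Initial partition by acceptance: {s0,s2} | {s3}.
No further refinement is possible. Final partition (2 blocks): {s0,s2} | {s3}.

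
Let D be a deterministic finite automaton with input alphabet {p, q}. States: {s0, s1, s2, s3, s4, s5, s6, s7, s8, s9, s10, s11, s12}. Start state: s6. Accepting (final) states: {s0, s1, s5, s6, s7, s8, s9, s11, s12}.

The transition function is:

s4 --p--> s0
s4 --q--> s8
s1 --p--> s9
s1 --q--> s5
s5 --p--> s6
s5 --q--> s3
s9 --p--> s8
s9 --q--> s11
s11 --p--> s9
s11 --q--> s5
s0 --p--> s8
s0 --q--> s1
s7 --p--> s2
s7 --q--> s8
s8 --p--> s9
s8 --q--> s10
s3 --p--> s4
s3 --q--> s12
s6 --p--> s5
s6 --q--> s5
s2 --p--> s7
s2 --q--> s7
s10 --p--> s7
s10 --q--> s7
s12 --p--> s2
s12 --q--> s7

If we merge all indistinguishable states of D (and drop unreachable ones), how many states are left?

10

All states are reachable from the start state.
Start with accepting vs non-accepting: {s0,s1,s5,s6,s7,s8,s9,s11,s12} | {s2,s3,s4,s10}.
Split {s0,s1,s5,s6,s7,s8,s9,s11,s12} by δ(·,p) → {s0,s1,s5,s6,s8,s9,s11} and {s7,s12}.
Refine {s0,s1,s5,s6,s8,s9,s11} on symbol q: members go to different blocks, giving {s0,s1,s6,s9,s11} and {s5,s8}.
Split {s0,s1,s6,s9,s11} by δ(·,p) → {s0,s6,s9} and {s1,s11}.
Split {s0,s6,s9} by δ(·,q) → {s0,s9} and {s6}.
On input p, block {s2,s3,s4,s10} splits into {s2,s10} and {s3} and {s4}.
Split {s7,s12} by δ(·,q) → {s7} and {s12}.
Refine {s5,s8} on symbol p: members go to different blocks, giving {s5} and {s8}.
No further refinement is possible. Final partition (10 blocks): {s0,s9} | {s2,s10} | {s7} | {s5} | {s1,s11} | {s6} | {s3} | {s4} | {s12} | {s8}.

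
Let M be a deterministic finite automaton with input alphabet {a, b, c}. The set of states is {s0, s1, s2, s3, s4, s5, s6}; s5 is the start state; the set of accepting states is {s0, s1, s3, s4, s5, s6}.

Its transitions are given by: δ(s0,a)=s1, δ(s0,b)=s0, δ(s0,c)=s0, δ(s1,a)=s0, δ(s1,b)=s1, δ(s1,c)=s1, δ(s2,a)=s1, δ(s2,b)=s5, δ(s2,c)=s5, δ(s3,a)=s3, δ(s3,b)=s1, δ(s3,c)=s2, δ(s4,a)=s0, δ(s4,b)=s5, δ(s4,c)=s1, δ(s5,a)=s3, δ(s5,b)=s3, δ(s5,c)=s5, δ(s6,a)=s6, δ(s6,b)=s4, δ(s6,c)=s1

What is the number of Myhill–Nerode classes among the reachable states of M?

First remove the unreachable states {s4,s6}; 5 states remain.
Start with accepting vs non-accepting: {s0,s1,s3,s5} | {s2}.
Refine {s0,s1,s3,s5} on symbol c: members go to different blocks, giving {s0,s1,s5} and {s3}.
Refine {s0,s1,s5} on symbol a: members go to different blocks, giving {s0,s1} and {s5}.
Stable partition: {s0,s1} | {s2} | {s3} | {s5} — 4 equivalence classes.

4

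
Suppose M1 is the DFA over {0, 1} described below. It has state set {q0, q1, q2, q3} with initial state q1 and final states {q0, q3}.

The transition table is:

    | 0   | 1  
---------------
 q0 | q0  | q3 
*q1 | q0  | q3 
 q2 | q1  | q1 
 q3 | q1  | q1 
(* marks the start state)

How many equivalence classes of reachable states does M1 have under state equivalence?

3

Reachable states from the start: {q0,q1,q3}. Unreachable: {q2} — drop them.
Start with accepting vs non-accepting: {q0,q3} | {q1}.
Refine {q0,q3} on symbol 0: members go to different blocks, giving {q0} and {q3}.
Stable partition: {q0} | {q1} | {q3} — 3 equivalence classes.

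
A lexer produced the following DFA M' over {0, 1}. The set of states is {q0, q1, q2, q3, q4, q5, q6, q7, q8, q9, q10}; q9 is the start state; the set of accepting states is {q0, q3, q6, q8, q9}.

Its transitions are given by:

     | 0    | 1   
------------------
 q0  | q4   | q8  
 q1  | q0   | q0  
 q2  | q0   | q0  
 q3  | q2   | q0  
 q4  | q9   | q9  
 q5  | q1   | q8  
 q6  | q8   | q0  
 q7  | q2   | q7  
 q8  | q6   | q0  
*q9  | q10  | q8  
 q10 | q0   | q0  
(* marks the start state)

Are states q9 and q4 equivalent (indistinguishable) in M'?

States {q1,q2,q3,q5,q7} cannot be reached from the start state, so discard them.
Start with accepting vs non-accepting: {q0,q6,q8,q9} | {q4,q10}.
Split {q0,q6,q8,q9} by δ(·,0) → {q0,q9} and {q6,q8}.
Stable partition: {q0,q9} | {q4,q10} | {q6,q8} — 3 equivalence classes.
q9 and q4 end up in different blocks, so they are distinguishable. For instance, the string 'ε' is accepted from only q9.

No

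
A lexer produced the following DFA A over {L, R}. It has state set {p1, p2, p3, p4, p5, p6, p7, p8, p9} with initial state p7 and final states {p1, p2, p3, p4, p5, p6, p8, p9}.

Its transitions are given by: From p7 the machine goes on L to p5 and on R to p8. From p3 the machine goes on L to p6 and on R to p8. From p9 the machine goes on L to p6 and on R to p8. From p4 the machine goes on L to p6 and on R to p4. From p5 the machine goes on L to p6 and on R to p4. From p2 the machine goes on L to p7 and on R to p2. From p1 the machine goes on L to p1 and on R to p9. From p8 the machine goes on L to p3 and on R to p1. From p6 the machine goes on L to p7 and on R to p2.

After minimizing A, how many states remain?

6

Every state is reachable, so we keep all 9.
Start with accepting vs non-accepting: {p1,p2,p3,p4,p5,p6,p8,p9} | {p7}.
Split {p1,p2,p3,p4,p5,p6,p8,p9} by δ(·,L) → {p1,p3,p4,p5,p8,p9} and {p2,p6}.
Split {p1,p3,p4,p5,p8,p9} by δ(·,L) → {p3,p4,p5,p9} and {p1,p8}.
Split {p3,p4,p5,p9} by δ(·,R) → {p3,p9} and {p4,p5}.
On input L, block {p1,p8} splits into {p1} and {p8}.
Stable partition: {p3,p9} | {p7} | {p2,p6} | {p1} | {p4,p5} | {p8} — 6 equivalence classes.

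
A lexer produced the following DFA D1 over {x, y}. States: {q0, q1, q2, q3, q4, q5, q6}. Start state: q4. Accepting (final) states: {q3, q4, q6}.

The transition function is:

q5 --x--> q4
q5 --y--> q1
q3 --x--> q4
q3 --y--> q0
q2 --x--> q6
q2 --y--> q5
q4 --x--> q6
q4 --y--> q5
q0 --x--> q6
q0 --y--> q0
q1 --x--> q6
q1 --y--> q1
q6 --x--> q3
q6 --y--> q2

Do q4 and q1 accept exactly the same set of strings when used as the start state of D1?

No

Initial partition by acceptance: {q3,q4,q6} | {q0,q1,q2,q5}.
The partition is now stable with 2 blocks: {q3,q4,q6} | {q0,q1,q2,q5}.
q4 and q1 end up in different blocks, so they are distinguishable. For instance, the string 'ε' is accepted from only q4.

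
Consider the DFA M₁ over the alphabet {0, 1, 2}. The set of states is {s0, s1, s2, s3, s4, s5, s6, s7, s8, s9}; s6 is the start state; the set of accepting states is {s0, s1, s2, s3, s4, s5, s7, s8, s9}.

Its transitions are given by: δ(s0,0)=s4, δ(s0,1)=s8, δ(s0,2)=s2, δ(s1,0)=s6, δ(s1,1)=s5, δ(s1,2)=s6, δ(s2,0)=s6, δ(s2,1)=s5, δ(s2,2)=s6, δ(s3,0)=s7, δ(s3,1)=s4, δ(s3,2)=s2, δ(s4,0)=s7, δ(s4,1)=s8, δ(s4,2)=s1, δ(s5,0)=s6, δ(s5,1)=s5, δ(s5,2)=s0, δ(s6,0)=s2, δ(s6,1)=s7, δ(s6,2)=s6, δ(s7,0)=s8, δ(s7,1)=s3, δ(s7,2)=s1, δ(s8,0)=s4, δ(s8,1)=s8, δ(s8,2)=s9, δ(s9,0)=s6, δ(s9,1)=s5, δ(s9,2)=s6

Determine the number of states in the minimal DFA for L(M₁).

Start with accepting vs non-accepting: {s0,s1,s2,s3,s4,s5,s7,s8,s9} | {s6}.
Refine {s0,s1,s2,s3,s4,s5,s7,s8,s9} on symbol 0: members go to different blocks, giving {s0,s3,s4,s7,s8} and {s1,s2,s5,s9}.
Split {s1,s2,s5,s9} by δ(·,2) → {s1,s2,s9} and {s5}.
No further refinement is possible. Final partition (4 blocks): {s0,s3,s4,s7,s8} | {s6} | {s1,s2,s9} | {s5}.

4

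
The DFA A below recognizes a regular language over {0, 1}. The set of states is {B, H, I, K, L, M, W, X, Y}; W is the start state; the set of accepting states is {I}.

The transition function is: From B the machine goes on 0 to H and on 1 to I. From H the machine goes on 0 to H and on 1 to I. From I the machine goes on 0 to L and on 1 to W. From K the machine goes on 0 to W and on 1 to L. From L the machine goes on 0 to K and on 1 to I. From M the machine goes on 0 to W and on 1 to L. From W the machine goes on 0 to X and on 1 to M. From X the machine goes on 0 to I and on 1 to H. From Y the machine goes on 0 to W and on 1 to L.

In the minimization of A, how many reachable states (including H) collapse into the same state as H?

Reachable states from the start: {H,I,K,L,M,W,X}. Unreachable: {B,Y} — drop them.
Initial partition by acceptance: {I} | {H,K,L,M,W,X}.
On input 0, block {H,K,L,M,W,X} splits into {H,K,L,M,W} and {X}.
On input 0, block {H,K,L,M,W} splits into {H,K,L,M} and {W}.
On input 0, block {H,K,L,M} splits into {K,M} and {H,L}.
Split {H,L} by δ(·,0) → {H} and {L}.
No further refinement is possible. Final partition (6 blocks): {I} | {K,M} | {X} | {W} | {H} | {L}.
State H belongs to the block {H}, which has 1 states.

1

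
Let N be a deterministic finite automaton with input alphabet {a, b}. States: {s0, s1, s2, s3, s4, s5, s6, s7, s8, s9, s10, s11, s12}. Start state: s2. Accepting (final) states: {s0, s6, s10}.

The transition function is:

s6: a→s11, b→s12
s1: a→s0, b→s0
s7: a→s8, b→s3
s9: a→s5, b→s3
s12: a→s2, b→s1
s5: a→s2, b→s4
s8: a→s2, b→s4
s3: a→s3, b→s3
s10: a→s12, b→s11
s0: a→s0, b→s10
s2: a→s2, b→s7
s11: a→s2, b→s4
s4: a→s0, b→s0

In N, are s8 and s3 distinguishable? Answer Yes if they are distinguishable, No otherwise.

Reachable states from the start: {s0,s1,s2,s3,s4,s7,s8,s10,s11,s12}. Unreachable: {s5,s6,s9} — drop them.
Start with accepting vs non-accepting: {s0,s10} | {s1,s2,s3,s4,s7,s8,s11,s12}.
On input a, block {s0,s10} splits into {s0} and {s10}.
Refine {s1,s2,s3,s4,s7,s8,s11,s12} on symbol a: members go to different blocks, giving {s2,s3,s7,s8,s11,s12} and {s1,s4}.
On input b, block {s2,s3,s7,s8,s11,s12} splits into {s2,s3,s7} and {s8,s11,s12}.
Refine {s2,s3,s7} on symbol a: members go to different blocks, giving {s2,s3} and {s7}.
On input b, block {s2,s3} splits into {s2} and {s3}.
Stable partition: {s0} | {s2} | {s10} | {s1,s4} | {s8,s11,s12} | {s7} | {s3} — 7 equivalence classes.
s8 and s3 end up in different blocks, so they are distinguishable. For instance, the string 'ba' is accepted from only s8.

Yes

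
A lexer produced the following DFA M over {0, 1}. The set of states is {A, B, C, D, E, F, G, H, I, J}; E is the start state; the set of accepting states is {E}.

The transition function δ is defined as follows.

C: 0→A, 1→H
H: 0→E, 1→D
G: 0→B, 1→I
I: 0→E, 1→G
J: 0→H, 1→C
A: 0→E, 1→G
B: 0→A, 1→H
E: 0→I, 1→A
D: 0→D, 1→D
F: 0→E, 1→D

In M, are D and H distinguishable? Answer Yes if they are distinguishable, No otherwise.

First remove the unreachable states {C,F,J}; 7 states remain.
P0 = {E} | {A,B,D,G,H,I}.
Refine {A,B,D,G,H,I} on symbol 0: members go to different blocks, giving {A,H,I} and {B,D,G}.
On input 0, block {B,D,G} splits into {D,G} and {B}.
Split {D,G} by δ(·,0) → {D} and {G}.
Split {A,H,I} by δ(·,1) → {A,I} and {H}.
Stable partition: {E} | {A,I} | {D} | {B} | {G} | {H} — 6 equivalence classes.
D and H end up in different blocks, so they are distinguishable. For instance, the string '0' is accepted from only H.

Yes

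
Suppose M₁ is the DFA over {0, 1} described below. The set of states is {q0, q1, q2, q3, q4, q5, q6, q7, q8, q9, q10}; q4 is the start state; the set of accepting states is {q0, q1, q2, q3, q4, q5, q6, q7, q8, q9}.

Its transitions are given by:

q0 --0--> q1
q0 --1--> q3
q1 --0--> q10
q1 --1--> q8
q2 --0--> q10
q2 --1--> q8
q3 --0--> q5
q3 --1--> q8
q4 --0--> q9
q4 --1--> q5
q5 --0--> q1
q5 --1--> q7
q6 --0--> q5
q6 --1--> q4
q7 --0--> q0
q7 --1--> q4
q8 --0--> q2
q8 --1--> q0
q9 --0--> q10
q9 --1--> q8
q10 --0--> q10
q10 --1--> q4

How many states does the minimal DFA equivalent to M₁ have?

5

States {q6} cannot be reached from the start state, so discard them.
Initial partition by acceptance: {q0,q1,q2,q3,q4,q5,q7,q8,q9} | {q10}.
Split {q0,q1,q2,q3,q4,q5,q7,q8,q9} by δ(·,0) → {q0,q3,q4,q5,q7,q8} and {q1,q2,q9}.
Split {q0,q3,q4,q5,q7,q8} by δ(·,0) → {q0,q4,q5,q8} and {q3,q7}.
Refine {q0,q4,q5,q8} on symbol 1: members go to different blocks, giving {q0,q5} and {q4,q8}.
The partition is now stable with 5 blocks: {q0,q5} | {q10} | {q1,q2,q9} | {q3,q7} | {q4,q8}.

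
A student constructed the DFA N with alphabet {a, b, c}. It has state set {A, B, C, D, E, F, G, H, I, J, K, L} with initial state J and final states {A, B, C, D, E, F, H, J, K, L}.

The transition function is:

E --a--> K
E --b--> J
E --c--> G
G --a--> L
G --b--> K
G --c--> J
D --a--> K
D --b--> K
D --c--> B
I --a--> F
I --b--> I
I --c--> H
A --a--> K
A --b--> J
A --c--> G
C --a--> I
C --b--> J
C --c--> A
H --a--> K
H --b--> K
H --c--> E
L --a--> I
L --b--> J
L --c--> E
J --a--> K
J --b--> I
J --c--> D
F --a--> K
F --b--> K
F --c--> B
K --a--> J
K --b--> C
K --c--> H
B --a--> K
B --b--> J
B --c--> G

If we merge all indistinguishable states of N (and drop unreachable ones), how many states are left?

Every state is reachable, so we keep all 12.
Initial partition by acceptance: {A,B,C,D,E,F,H,J,K,L} | {G,I}.
Split {A,B,C,D,E,F,H,J,K,L} by δ(·,a) → {A,B,D,E,F,H,J,K} and {C,L}.
On input b, block {A,B,D,E,F,H,J,K} splits into {A,B,D,E,F,H} and {J} and {K}.
Split {A,B,D,E,F,H} by δ(·,b) → {A,B,E} and {D,F,H}.
Refine {G,I} on symbol a: members go to different blocks, giving {G} and {I}.
The partition is now stable with 7 blocks: {A,B,E} | {G} | {C,L} | {J} | {K} | {D,F,H} | {I}.

7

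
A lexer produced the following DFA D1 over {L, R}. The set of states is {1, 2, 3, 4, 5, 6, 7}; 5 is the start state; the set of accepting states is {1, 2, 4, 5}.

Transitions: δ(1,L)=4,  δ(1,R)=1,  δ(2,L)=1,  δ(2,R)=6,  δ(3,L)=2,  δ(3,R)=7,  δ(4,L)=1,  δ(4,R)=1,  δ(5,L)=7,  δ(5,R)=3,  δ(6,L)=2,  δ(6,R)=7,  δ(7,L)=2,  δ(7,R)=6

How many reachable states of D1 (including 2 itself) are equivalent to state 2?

All states are reachable from the start state.
Initial partition by acceptance: {1,2,4,5} | {3,6,7}.
Split {1,2,4,5} by δ(·,L) → {1,2,4} and {5}.
Split {1,2,4} by δ(·,R) → {1,4} and {2}.
Stable partition: {1,4} | {3,6,7} | {5} | {2} — 4 equivalence classes.
State 2 belongs to the block {2}, which has 1 states.

1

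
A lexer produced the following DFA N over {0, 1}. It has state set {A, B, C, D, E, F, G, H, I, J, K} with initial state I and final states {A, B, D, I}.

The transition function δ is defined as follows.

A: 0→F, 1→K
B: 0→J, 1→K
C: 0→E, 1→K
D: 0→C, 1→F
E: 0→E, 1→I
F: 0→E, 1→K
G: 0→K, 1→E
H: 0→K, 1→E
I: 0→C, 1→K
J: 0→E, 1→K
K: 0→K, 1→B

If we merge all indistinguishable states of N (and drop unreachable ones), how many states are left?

3

Reachable states from the start: {B,C,E,I,J,K}. Unreachable: {A,D,F,G,H} — drop them.
Initial partition by acceptance: {B,I} | {C,E,J,K}.
Refine {C,E,J,K} on symbol 1: members go to different blocks, giving {C,J} and {E,K}.
No further refinement is possible. Final partition (3 blocks): {B,I} | {C,J} | {E,K}.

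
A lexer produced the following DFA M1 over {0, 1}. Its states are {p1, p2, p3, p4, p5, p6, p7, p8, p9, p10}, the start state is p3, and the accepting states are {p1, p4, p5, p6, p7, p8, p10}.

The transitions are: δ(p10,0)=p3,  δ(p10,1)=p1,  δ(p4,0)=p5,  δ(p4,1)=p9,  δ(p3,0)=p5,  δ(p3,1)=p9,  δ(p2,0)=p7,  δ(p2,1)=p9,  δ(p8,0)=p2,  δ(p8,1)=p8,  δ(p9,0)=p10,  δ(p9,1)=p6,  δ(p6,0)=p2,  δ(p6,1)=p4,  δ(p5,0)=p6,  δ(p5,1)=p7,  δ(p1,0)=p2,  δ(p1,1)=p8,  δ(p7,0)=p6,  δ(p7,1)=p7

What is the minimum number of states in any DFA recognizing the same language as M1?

6

Initial partition by acceptance: {p1,p4,p5,p6,p7,p8,p10} | {p2,p3,p9}.
On input 0, block {p1,p4,p5,p6,p7,p8,p10} splits into {p1,p6,p8,p10} and {p4,p5,p7}.
On input 1, block {p1,p6,p8,p10} splits into {p1,p8,p10} and {p6}.
Refine {p2,p3,p9} on symbol 0: members go to different blocks, giving {p2,p3} and {p9}.
Split {p4,p5,p7} by δ(·,0) → {p5,p7} and {p4}.
Stable partition: {p1,p8,p10} | {p2,p3} | {p5,p7} | {p6} | {p9} | {p4} — 6 equivalence classes.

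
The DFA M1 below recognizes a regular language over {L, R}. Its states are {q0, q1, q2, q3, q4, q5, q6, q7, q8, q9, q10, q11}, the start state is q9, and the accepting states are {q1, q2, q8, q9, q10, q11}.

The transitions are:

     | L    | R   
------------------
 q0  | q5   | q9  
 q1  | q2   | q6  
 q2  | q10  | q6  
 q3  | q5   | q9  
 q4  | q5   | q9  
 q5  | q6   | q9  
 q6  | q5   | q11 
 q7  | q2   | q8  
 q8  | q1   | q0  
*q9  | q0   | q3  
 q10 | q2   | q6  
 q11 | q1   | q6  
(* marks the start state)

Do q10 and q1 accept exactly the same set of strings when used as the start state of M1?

Yes

Reachable states from the start: {q0,q1,q2,q3,q5,q6,q9,q10,q11}. Unreachable: {q4,q7,q8} — drop them.
Start with accepting vs non-accepting: {q1,q2,q9,q10,q11} | {q0,q3,q5,q6}.
Split {q1,q2,q9,q10,q11} by δ(·,L) → {q1,q2,q10,q11} and {q9}.
Split {q0,q3,q5,q6} by δ(·,R) → {q0,q3,q5} and {q6}.
Refine {q0,q3,q5} on symbol L: members go to different blocks, giving {q0,q3} and {q5}.
The partition is now stable with 5 blocks: {q1,q2,q10,q11} | {q0,q3} | {q9} | {q6} | {q5}.
q10 and q1 lie in the same block of the stable partition, so they are equivalent — no string distinguishes them.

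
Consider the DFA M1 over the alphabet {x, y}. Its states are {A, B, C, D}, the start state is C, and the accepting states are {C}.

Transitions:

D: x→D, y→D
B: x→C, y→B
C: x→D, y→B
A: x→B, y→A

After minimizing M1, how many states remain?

First remove the unreachable states {A}; 3 states remain.
Initial partition by acceptance: {C} | {B,D}.
Refine {B,D} on symbol x: members go to different blocks, giving {B} and {D}.
No further refinement is possible. Final partition (3 blocks): {C} | {B} | {D}.

3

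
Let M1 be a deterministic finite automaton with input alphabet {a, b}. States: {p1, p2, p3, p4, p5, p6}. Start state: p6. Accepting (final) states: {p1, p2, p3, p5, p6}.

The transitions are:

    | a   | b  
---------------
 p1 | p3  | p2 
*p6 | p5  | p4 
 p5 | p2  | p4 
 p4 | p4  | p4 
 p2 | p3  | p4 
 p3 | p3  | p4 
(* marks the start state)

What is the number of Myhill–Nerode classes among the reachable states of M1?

States {p1} cannot be reached from the start state, so discard them.
Start with accepting vs non-accepting: {p2,p3,p5,p6} | {p4}.
Stable partition: {p2,p3,p5,p6} | {p4} — 2 equivalence classes.

2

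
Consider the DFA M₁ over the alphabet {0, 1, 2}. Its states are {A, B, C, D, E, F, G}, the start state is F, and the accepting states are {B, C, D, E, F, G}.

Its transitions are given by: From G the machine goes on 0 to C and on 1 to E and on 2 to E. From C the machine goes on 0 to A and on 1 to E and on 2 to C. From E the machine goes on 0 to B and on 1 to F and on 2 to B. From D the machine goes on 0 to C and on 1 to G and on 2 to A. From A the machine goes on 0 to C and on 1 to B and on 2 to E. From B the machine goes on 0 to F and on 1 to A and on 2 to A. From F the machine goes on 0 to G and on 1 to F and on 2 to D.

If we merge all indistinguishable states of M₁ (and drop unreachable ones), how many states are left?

Every state is reachable, so we keep all 7.
Initial partition by acceptance: {B,C,D,E,F,G} | {A}.
Refine {B,C,D,E,F,G} on symbol 0: members go to different blocks, giving {B,D,E,F,G} and {C}.
Refine {B,D,E,F,G} on symbol 0: members go to different blocks, giving {B,E,F} and {D,G}.
Refine {B,E,F} on symbol 0: members go to different blocks, giving {B,E} and {F}.
Split {B,E} by δ(·,0) → {B} and {E}.
Split {D,G} by δ(·,1) → {D} and {G}.
The partition is now stable with 7 blocks: {B} | {A} | {C} | {D} | {F} | {E} | {G}.

7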